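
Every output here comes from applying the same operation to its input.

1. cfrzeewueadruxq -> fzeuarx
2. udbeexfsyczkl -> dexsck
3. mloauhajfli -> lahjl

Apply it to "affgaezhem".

Rule — keep every other character starting from the second (positions 2nd, 4th, 6th, ...).
"affgaezhem" → "fgehm".

fgehm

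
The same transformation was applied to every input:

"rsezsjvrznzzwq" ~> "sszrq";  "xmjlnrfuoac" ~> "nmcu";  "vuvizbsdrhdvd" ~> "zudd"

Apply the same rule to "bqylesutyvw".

eqwt

Each output is the input with this applied: keep one character in every 3, starting at position 2 (positions 2nd, 5th, 8th, ...), then swap each adjacent pair of characters (1↔2, 3↔4, ...).
Applying both steps to "bqylesutyvw": "qetw", then "eqwt".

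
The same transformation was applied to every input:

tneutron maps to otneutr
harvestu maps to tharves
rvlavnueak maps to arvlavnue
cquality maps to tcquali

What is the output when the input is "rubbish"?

srubbi

In each case the input is transformed by: delete the last character, then move the last character to the front.
Applying both steps to "rubbish": "rubbis", then "srubbi".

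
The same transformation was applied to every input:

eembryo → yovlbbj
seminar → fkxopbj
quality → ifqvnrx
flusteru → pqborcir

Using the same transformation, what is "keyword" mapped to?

tloahbv

Each output is the input with this applied: shift every letter 3 places backward in the alphabet (wrapping around), then move the first 3 characters to the end (rotate left by 3).
Applying both steps to "keyword": "hbvtloa", then "tloahbv".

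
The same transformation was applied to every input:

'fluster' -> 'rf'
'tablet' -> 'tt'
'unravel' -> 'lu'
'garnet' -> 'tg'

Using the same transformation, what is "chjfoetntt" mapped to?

Looking at the pairs, the operation is to move the first character to the end, then keep only the last 2 characters.
For "chjfoetntt", step one produces "hjfoetnttc"; step two turns that into "tc".

tc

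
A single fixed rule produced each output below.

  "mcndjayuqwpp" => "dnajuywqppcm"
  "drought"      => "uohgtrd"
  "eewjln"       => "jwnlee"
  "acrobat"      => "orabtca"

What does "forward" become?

Each output is the input with this applied: swap each adjacent pair of characters (1↔2, 3↔4, ...), then move the first 2 characters to the end (rotate left by 2).
On "forward": the first step gives "ofwrrad", and the second then gives "wrradof".

wrradof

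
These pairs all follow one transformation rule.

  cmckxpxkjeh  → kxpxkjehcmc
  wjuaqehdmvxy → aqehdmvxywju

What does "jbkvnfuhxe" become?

In each case the input is transformed by: move the first 3 characters to the end (rotate left by 3).
Applying that to "jbkvnfuhxe" gives "vnfuhxejbk".

vnfuhxejbk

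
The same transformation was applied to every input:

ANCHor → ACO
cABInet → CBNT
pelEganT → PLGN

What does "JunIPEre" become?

JNPR

The transformation: keep every other character starting from the first (positions 1st, 3rd, 5th, ...), then convert every letter to uppercase.
Applying both steps to "JunIPEre": "JnPr", then "JNPR".
(Check on "pelEganT": → "plgn" → "PLGN" ✓)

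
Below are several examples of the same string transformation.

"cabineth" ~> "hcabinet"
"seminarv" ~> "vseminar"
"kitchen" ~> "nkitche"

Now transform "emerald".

Rule — move the last character to the front.
So "emerald" becomes "demeral".

demeral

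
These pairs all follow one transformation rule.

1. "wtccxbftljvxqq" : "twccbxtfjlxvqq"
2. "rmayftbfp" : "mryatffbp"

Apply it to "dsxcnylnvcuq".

sdcxynnlcvqu

What's happening: swap each adjacent pair of characters (1↔2, 3↔4, ...).
So "dsxcnylnvcuq" becomes "sdcxynnlcvqu".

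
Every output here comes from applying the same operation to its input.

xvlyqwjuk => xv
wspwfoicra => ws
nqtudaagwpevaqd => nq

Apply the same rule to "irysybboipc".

Rule — keep only the first 2 characters.
Applying that to "irysybboipc" gives "ir".

ir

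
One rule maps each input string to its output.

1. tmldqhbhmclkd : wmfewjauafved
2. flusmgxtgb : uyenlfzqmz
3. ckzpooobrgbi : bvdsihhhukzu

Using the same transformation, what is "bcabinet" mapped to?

muvtubgx

What's happening: move the last character to the front, then shift every letter 7 places backward in the alphabet (wrapping around).
Applying both steps to "bcabinet": "tbcabine", then "muvtubgx".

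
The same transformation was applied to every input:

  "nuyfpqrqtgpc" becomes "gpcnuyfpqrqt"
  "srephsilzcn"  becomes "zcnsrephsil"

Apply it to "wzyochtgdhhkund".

The pattern: move the last 3 characters to the front (rotate right by 3).
So "wzyochtgdhhkund" becomes "undwzyochtgdhhk".

undwzyochtgdhhk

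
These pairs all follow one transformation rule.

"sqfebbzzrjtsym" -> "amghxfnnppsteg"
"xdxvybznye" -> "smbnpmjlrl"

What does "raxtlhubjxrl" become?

zflxpivzhlof

In each case the input is transformed by: shift every letter 12 places backward in the alphabet (wrapping around), then reverse the string.
"raxtlhubjxrl" → "folhzvipxlfz" → "zflxpivzhlof".
(Check on "sqfebbzzrjtsym": → "getsppnnfxhgma" → "amghxfnnppsteg" ✓)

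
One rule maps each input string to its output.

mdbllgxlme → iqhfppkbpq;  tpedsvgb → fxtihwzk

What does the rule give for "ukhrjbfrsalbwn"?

Looking at the pairs, the operation is to move the last character to the front, then shift every letter 4 places forward in the alphabet (wrapping around).
Starting from "ukhrjbfrsalbwn": after the first operation, "nukhrjbfrsalbw"; after the second, "ryolvnfjvwepfa".
(Check on "mdbllgxlme": → "emdbllgxlm" → "iqhfppkbpq" ✓)

ryolvnfjvwepfa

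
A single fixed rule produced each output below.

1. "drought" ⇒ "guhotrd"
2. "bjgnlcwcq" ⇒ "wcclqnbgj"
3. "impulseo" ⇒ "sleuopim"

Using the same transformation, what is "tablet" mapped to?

Rule — move the last 3 characters to the front (rotate right by 3), then take characters alternately from the front and the back (1st, last, 2nd, 2nd-last, ...).
On "tablet" that produces "lbeatt".

lbeatt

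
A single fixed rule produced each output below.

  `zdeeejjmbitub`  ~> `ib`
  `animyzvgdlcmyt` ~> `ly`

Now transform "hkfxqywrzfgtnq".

Looking at the pairs, the operation is to keep one character in every 3, starting at position 1 (positions 1st, 4th, 7th, ...), then delete the first 3 characters.
Starting from "hkfxqywrzfgtnq": after the first operation, "hxwfn"; after the second, "fn".
(Check on "zdeeejjmbitub": → "zejib" → "ib" ✓)

fn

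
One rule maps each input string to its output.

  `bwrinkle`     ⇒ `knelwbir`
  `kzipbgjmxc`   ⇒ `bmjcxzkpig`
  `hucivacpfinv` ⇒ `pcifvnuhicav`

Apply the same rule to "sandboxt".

obtxasdn

The pattern: swap each adjacent pair of characters (1↔2, 3↔4, ...), then swap the front and back halves of the string.
Starting from "sandboxt": after the first operation, "asdnobtx"; after the second, "obtxasdn".
(Check on "bwrinkle": → "wbirknel" → "knelwbir" ✓)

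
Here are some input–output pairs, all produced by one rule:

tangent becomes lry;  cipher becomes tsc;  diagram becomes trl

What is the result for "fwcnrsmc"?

The transformation: shift every letter 11 places forward in the alphabet (wrapping around), then keep every other character starting from the second (positions 2nd, 4th, 6th, ...).
Applying that to "fwcnrsmc" gives "hydn".

hydn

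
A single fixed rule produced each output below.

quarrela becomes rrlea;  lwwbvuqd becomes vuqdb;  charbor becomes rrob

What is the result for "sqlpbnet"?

Each output is the input with this applied: delete the first 3 characters, then sort the characters into reverse alphabetical order.
Applying both steps to "sqlpbnet": "pbnet", then "tpneb".

tpneb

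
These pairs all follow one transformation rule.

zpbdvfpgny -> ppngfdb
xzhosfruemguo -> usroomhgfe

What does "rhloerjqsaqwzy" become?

In each case the input is transformed by: sort the characters into reverse alphabetical order, then delete the first 3 characters.
"rhloerjqsaqwzy" → "zywsrrqqoljhea" → "srrqqoljhea".

srrqqoljhea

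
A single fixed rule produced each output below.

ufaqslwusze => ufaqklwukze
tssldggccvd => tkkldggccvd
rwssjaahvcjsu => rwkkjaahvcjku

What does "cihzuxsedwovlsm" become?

cihzuxkedwovlkm

Each output is the input with this applied: replace every "s" with "k".
On "cihzuxsedwovlsm" that produces "cihzuxkedwovlkm".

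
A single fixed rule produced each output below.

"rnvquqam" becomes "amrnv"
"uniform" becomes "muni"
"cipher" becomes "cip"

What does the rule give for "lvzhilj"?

The transformation: move the first 3 characters to the end (rotate left by 3), then delete the first 3 characters.
Applying both steps to "lvzhilj": "hiljlvz", then "jlvz".

jlvz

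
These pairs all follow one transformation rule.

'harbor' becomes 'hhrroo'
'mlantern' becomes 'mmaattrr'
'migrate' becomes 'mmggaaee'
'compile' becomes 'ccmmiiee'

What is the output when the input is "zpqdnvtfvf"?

zzqqnnttvv

What's happening: keep every other character starting from the first (positions 1st, 3rd, 5th, ...), then double every character.
For "zpqdnvtfvf", step one produces "zqntv"; step two turns that into "zzqqnnttvv".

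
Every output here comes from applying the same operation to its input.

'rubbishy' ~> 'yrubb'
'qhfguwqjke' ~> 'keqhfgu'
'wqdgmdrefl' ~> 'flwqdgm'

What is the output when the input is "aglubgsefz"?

fzaglub

The transformation: swap the front and back halves of the string, then delete the first 3 characters.
Starting from "aglubgsefz": after the first operation, "gsefzaglub"; after the second, "fzaglub".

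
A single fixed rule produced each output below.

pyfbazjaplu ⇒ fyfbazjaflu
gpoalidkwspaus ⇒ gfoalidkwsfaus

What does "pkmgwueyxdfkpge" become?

In each case the input is transformed by: replace every "p" with "f".
On "pkmgwueyxdfkpge" that produces "fkmgwueyxdfkfge".

fkmgwueyxdfkfge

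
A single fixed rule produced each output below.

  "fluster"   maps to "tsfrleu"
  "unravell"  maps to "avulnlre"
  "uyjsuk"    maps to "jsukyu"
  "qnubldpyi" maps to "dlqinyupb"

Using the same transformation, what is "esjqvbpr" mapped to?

In each case the input is transformed by: take characters alternately from the front and the back (1st, last, 2nd, 2nd-last, ...), then move the last 2 characters to the front (rotate right by 2).
Applying both steps to "esjqvbpr": "erspjbqv", then "qverspjb".

qverspjb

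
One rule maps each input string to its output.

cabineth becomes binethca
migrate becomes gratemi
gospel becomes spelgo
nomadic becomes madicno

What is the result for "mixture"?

Each output is the input with this applied: move the first 2 characters to the end (rotate left by 2).
So "mixture" becomes "xturemi".

xturemi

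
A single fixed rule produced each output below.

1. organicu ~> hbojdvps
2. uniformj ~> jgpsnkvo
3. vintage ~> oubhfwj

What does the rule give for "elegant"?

fhboufm

The transformation: move the first 2 characters to the end (rotate left by 2), then shift every letter 1 place forward in the alphabet (wrapping around).
Applying both steps to "elegant": "egantel", then "fhboufm".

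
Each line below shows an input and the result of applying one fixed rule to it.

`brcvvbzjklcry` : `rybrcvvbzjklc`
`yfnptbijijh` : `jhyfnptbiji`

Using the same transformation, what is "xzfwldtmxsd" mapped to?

sdxzfwldtmx

Each output is the input with this applied: move the last 2 characters to the front (rotate right by 2).
Applying that to "xzfwldtmxsd" gives "sdxzfwldtmx".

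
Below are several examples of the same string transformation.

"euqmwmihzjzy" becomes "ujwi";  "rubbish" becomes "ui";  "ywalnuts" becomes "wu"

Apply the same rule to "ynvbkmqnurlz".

nrkq

Rule — take characters alternately from the front and the back (1st, last, 2nd, 2nd-last, ...), then keep one character in every 3, starting at position 3 (positions 3rd, 6th, 9th, ...).
Working it through for "ynvbkmqnurlz": intermediate "yznlvrbuknmq", final "nrkq".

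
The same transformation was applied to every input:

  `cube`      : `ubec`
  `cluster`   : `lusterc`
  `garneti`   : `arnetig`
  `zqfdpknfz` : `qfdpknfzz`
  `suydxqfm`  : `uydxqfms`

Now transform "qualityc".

Each output is the input with this applied: move the first character to the end.
So "qualityc" becomes "ualitycq".

ualitycq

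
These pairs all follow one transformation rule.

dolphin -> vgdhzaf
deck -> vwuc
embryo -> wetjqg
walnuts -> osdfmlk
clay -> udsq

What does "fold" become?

xgdv

In each case the input is transformed by: shift every letter 8 places backward in the alphabet (wrapping around).
On "fold" that produces "xgdv".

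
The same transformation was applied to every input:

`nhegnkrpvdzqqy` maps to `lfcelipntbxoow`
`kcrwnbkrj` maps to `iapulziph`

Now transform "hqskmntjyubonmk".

foqiklrhwszmlki

Each output is the input with this applied: shift every letter 2 places backward in the alphabet (wrapping around).
So "hqskmntjyubonmk" becomes "foqiklrhwszmlki".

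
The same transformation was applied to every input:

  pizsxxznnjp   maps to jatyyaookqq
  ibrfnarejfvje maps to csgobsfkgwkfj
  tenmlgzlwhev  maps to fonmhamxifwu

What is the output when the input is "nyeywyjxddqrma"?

What's happening: shift every letter 1 place forward in the alphabet (wrapping around), then move the first character to the end.
"nyeywyjxddqrma" → "ozfzxzkyeersnb" → "zfzxzkyeersnbo".

zfzxzkyeersnbo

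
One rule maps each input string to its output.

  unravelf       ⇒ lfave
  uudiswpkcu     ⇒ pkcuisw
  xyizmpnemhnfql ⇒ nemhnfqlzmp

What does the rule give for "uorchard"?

rdcha

In each case the input is transformed by: delete the first 3 characters, then move the first 3 characters to the end (rotate left by 3).
Working it through for "uorchard": intermediate "chard", final "rdcha".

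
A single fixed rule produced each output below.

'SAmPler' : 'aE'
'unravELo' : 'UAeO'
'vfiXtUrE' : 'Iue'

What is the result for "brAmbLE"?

ae

Each output is the input with this applied: flip the case of every letter, then keep only the vowels.
On "brAmbLE": the first step gives "BRaMBle", and the second then gives "ae".
(Check on "SAmPler": → "saMpLER" → "aE" ✓)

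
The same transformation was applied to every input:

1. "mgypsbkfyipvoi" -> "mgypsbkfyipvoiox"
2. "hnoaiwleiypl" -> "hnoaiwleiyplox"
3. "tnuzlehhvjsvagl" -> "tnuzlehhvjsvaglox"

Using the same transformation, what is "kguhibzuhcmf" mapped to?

kguhibzuhcmfox

The transformation: append "ox".
So "kguhibzuhcmf" becomes "kguhibzuhcmfox".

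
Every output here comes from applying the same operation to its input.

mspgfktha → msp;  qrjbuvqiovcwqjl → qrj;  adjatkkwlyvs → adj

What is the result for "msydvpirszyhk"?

The transformation: keep only the first 3 characters.
On "msydvpirszyhk" that produces "msy".

msy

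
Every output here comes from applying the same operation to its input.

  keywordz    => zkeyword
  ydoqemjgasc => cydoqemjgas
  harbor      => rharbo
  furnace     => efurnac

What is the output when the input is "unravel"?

Rule — move the last character to the front.
For "unravel" the result is "lunrave".

lunrave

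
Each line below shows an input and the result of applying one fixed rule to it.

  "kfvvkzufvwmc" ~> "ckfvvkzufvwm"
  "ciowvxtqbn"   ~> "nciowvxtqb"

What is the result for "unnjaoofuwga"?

Looking at the pairs, the operation is to move the last character to the front.
On "unnjaoofuwga" that produces "aunnjaoofuwg".

aunnjaoofuwg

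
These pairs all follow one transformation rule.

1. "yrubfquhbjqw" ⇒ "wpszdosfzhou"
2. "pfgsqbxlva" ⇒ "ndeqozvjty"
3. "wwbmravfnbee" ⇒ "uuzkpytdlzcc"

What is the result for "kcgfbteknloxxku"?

Rule — shift every letter 2 places backward in the alphabet (wrapping around).
So "kcgfbteknloxxku" becomes "iaedzrciljmvvis".

iaedzrciljmvvis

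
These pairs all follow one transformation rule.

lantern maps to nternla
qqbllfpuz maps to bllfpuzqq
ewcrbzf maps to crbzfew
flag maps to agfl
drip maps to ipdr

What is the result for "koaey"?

Looking at the pairs, the operation is to move the first 2 characters to the end (rotate left by 2).
"koaey" → "aeyko".

aeyko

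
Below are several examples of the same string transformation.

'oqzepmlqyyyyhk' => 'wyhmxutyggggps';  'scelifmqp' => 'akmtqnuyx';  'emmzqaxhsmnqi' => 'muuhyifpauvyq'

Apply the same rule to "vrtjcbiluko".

Rule — shift every letter 8 places forward in the alphabet (wrapping around).
So "vrtjcbiluko" becomes "dzbrkjqtcsw".

dzbrkjqtcsw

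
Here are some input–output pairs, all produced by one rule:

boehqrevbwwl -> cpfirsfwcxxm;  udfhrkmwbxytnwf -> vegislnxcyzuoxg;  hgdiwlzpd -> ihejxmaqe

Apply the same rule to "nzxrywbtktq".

The pattern: shift every letter 1 place forward in the alphabet (wrapping around).
On "nzxrywbtktq" that produces "oayszxculur".

oayszxculur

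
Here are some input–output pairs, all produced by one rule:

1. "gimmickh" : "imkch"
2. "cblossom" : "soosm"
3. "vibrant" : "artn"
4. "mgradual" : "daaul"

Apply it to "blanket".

knte

The rule is to delete the first 3 characters, then swap each adjacent pair of characters (1↔2, 3↔4, ...).
"blanket" → "nket" → "knte".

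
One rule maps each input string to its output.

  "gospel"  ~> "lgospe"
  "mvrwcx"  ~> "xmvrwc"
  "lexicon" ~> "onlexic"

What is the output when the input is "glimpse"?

seglimp

In each case the input is transformed by: move the first 3 characters to the end (rotate left by 3), then move the first 2 characters to the end (rotate left by 2).
Working it through for "glimpse": intermediate "mpsegli", final "seglimp".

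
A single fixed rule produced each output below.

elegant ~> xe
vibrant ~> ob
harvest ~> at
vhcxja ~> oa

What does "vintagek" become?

The pattern: shift every letter 7 places backward in the alphabet (wrapping around), then keep only the first 2 characters.
Starting from "vintagek": after the first operation, "obgmtzxd"; after the second, "ob".

ob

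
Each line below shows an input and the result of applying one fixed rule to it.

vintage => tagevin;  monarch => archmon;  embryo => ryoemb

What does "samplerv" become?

plervsam

The rule is to move the first 3 characters to the end (rotate left by 3).
On "samplerv" that produces "plervsam".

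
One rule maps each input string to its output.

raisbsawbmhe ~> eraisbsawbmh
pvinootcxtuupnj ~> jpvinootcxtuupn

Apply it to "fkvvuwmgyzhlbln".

nfkvvuwmgyzhlbl

Each output is the input with this applied: move the last character to the front.
On "fkvvuwmgyzhlbln" that produces "nfkvvuwmgyzhlbl".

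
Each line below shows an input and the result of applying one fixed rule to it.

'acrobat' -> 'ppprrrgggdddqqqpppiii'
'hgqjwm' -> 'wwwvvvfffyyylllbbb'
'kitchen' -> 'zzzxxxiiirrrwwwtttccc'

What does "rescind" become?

gggttthhhrrrxxxcccsss

What's happening: repeat every character 3 times, then shift every letter 11 places backward in the alphabet (wrapping around).
Starting from "rescind": after the first operation, "rrreeesssccciiinnnddd"; after the second, "gggttthhhrrrxxxcccsss".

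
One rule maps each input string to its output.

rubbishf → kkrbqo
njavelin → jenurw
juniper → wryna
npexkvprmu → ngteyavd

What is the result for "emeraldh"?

The pattern: shift every letter 9 places forward in the alphabet (wrapping around), then delete the first 2 characters.
On "emeraldh": the first step gives "nvnajumq", and the second then gives "najumq".

najumq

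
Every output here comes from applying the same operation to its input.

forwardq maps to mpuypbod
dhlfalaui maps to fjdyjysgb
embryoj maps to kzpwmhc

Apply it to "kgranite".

Looking at the pairs, the operation is to move the first character to the end, then shift every letter 2 places backward in the alphabet (wrapping around).
"kgranite" → "granitek" → "epylgrci".
(Check on "embryoj": → "mbryoje" → "kzpwmhc" ✓)

epylgrci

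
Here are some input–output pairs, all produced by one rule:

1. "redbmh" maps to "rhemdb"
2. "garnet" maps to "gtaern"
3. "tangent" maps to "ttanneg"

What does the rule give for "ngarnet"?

ntgeanr

Rule — take characters alternately from the front and the back (1st, last, 2nd, 2nd-last, ...).
On "ngarnet" that produces "ntgeanr".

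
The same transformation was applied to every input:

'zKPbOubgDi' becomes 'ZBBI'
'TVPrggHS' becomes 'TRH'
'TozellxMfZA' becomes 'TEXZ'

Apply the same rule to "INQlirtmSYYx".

ILTY

What's happening: keep one character in every 3, starting at position 1 (positions 1st, 4th, 7th, ...), then convert every letter to uppercase.
On "INQlirtmSYYx" that produces "ILTY".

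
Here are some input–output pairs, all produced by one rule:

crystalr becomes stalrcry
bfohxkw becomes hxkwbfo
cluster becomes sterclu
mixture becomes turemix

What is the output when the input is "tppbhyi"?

bhyitpp

The transformation: move the first 3 characters to the end (rotate left by 3).
"tppbhyi" → "bhyitpp".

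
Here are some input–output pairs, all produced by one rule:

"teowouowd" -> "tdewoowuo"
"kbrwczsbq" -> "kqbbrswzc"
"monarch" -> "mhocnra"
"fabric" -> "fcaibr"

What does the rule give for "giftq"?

Rule — take characters alternately from the front and the back (1st, last, 2nd, 2nd-last, ...).
On "giftq" that produces "gqitf".

gqitf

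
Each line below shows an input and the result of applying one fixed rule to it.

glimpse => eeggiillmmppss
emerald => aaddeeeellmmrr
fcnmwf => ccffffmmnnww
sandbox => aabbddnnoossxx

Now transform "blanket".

aabbeekkllnntt

Looking at the pairs, the operation is to double every character, then sort the characters into alphabetical order.
Starting from "blanket": after the first operation, "bbllaannkkeett"; after the second, "aabbeekkllnntt".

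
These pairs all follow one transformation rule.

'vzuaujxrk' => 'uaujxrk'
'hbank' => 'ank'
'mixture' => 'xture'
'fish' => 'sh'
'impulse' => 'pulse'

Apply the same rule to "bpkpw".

The transformation: delete the first 2 characters.
So "bpkpw" becomes "kpw".

kpw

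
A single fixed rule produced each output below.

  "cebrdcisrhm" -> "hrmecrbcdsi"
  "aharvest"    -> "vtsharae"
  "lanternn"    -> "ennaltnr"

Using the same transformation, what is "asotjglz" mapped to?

Looking at the pairs, the operation is to swap each adjacent pair of characters (1↔2, 3↔4, ...), then move the last 3 characters to the front (rotate right by 3).
Working it through for "asotjglz": intermediate "satogjzl", final "jzlsatog".

jzlsatog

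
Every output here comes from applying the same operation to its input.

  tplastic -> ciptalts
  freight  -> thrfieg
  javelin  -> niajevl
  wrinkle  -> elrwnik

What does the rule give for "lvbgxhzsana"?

anvlgbhxsza

The transformation: move the last 2 characters to the front (rotate right by 2), then swap each adjacent pair of characters (1↔2, 3↔4, ...).
"lvbgxhzsana" → "anvlgbhxsza".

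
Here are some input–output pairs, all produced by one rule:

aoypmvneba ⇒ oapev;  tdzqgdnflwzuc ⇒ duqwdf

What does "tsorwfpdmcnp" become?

The transformation: keep every other character starting from the second (positions 2nd, 4th, 6th, ...), then take characters alternately from the front and the back (1st, last, 2nd, 2nd-last, ...).
For "tsorwfpdmcnp", step one produces "srfdcp"; step two turns that into "sprcfd".

sprcfd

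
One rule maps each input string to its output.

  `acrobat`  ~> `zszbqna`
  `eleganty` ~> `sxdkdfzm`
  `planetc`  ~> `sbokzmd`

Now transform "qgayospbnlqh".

Each output is the input with this applied: shift every letter 1 place backward in the alphabet (wrapping around), then move the last 2 characters to the front (rotate right by 2).
Applying that to "qgayospbnlqh" gives "pgpfzxnroamk".

pgpfzxnroamk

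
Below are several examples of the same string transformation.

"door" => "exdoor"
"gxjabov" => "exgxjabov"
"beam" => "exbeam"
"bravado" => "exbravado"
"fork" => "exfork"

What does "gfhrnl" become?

exgfhrnl

In each case the input is transformed by: prepend "ex".
Applying that to "gfhrnl" gives "exgfhrnl".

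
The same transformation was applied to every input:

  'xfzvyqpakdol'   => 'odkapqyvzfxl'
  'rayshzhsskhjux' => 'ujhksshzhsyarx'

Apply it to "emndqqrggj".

ggrqqdnmej

The pattern: reverse the string, then move the first character to the end.
"emndqqrggj" → "jggrqqdnme" → "ggrqqdnmej".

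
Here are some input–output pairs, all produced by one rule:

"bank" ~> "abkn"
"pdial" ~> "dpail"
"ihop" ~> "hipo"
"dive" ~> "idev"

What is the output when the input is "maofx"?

amfox

In each case the input is transformed by: swap each adjacent pair of characters (1↔2, 3↔4, ...).
Doing the same to "maofx": "amfox".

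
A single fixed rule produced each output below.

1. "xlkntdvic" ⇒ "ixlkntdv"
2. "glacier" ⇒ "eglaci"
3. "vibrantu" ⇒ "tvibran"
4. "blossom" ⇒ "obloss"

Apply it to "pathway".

apathw

The pattern: delete the last character, then move the last character to the front.
So "pathway" becomes "apathw".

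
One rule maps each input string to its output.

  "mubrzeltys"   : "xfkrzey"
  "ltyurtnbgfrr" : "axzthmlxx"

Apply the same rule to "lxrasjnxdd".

gyptdjj

Looking at the pairs, the operation is to delete the first 3 characters, then shift every letter 6 places forward in the alphabet (wrapping around).
"lxrasjnxdd" → "asjnxdd" → "gyptdjj".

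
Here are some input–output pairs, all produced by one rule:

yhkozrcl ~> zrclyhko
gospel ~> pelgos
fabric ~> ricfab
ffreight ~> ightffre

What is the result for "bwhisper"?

The transformation: swap the front and back halves of the string.
"bwhisper" → "sperbwhi".

sperbwhi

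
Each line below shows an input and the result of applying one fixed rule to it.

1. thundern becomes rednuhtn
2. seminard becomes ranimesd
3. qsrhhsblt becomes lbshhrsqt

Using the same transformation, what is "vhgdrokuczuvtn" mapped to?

The transformation: move the last character to the front, then reverse the string.
Applying that to "vhgdrokuczuvtn" gives "tvuzcukordghvn".

tvuzcukordghvn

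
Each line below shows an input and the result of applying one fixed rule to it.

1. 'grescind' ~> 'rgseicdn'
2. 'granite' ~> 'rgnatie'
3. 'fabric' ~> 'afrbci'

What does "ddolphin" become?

Rule — swap each adjacent pair of characters (1↔2, 3↔4, ...).
For "ddolphin" the result is "ddlohpni".

ddlohpni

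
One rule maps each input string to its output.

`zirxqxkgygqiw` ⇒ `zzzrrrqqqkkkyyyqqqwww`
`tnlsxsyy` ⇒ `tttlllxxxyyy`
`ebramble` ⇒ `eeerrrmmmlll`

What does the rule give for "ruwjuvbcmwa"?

The pattern: keep every other character starting from the first (positions 1st, 3rd, 5th, ...), then repeat every character 3 times.
"ruwjuvbcmwa" → "rwubma" → "rrrwwwuuubbbmmmaaa".

rrrwwwuuubbbmmmaaa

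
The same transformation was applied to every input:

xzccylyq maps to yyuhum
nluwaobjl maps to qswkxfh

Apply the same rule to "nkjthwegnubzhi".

The transformation: delete the first 2 characters, then shift every letter 4 places backward in the alphabet (wrapping around).
For "nkjthwegnubzhi", step one produces "jthwegnubzhi"; step two turns that into "fpdsacjqxvde".
(Check on "xzccylyq": → "ccylyq" → "yyuhum" ✓)

fpdsacjqxvde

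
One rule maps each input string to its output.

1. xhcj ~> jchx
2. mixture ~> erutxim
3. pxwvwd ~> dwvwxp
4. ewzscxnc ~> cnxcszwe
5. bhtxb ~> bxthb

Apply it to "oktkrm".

The rule is to reverse the string.
For "oktkrm" the result is "mrktko".

mrktko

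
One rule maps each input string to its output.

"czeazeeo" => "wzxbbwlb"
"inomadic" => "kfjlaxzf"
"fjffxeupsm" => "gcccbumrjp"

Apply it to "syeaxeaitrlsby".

In each case the input is transformed by: shift every letter 3 places backward in the alphabet (wrapping around), then swap each adjacent pair of characters (1↔2, 3↔4, ...).
Starting from "syeaxeaitrlsby": after the first operation, "pvbxubxfqoipyv"; after the second, "vpxbbufxoqpivy".
(Check on "czeazeeo": → "zwbxwbbl" → "wzxbbwlb" ✓)

vpxbbufxoqpivy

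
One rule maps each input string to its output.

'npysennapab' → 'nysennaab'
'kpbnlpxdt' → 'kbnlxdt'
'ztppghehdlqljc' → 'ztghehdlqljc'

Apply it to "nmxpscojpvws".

In each case the input is transformed by: remove every "p".
"nmxpscojpvws" → "nmxscojvws".

nmxscojvws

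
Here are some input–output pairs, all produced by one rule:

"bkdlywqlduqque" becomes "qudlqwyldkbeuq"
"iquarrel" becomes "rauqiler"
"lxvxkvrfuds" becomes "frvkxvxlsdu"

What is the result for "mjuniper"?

Each output is the input with this applied: reverse the string, then move the first 3 characters to the end (rotate left by 3).
Working it through for "mjuniper": intermediate "repinujm", final "inujmrep".

inujmrep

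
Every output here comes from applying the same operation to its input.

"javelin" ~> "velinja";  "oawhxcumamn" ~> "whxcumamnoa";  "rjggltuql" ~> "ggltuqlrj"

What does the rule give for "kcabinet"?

Rule — move the first 2 characters to the end (rotate left by 2).
So "kcabinet" becomes "abinetkc".

abinetkc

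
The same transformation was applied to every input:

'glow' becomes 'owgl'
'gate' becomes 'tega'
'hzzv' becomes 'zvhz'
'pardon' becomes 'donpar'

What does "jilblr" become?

blrjil

The transformation: swap the front and back halves of the string.
So "jilblr" becomes "blrjil".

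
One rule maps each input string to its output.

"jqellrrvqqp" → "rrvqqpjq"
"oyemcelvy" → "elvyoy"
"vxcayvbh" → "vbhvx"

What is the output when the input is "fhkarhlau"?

hlaufh

The pattern: move the first 2 characters to the end (rotate left by 2), then delete the first 3 characters.
"fhkarhlau" → "hlaufh".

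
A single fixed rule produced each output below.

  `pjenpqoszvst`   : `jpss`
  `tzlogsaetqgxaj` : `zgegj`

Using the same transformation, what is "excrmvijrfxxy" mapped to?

Rule — keep one character in every 3, starting at position 2 (positions 2nd, 5th, 8th, ...).
For "excrmvijrfxxy" the result is "xmjx".

xmjx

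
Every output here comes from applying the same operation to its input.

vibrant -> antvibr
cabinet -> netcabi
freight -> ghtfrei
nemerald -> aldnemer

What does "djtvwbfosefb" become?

The pattern: move the last 3 characters to the front (rotate right by 3).
Applying that to "djtvwbfosefb" gives "efbdjtvwbfos".

efbdjtvwbfos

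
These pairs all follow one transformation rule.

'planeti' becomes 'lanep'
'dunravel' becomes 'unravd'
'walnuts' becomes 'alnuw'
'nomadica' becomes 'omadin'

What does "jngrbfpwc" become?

In each case the input is transformed by: delete the last 2 characters, then move the first character to the end.
"jngrbfpwc" → "jngrbfp" → "ngrbfpj".

ngrbfpj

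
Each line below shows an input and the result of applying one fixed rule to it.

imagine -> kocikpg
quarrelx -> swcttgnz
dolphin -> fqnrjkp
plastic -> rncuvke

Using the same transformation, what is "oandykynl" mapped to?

Each output is the input with this applied: shift every letter 2 places forward in the alphabet (wrapping around).
For "oandykynl" the result is "qcpfamapn".

qcpfamapn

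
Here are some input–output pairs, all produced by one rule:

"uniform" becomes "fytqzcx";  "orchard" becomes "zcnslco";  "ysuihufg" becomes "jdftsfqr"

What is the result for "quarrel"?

Looking at the pairs, the operation is to shift every letter 11 places forward in the alphabet (wrapping around).
Doing the same to "quarrel": "bflccpw".

bflccpw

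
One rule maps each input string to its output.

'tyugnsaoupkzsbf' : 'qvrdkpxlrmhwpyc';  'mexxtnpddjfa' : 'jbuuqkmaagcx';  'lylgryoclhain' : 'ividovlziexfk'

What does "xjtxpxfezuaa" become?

Looking at the pairs, the operation is to shift every letter 3 places backward in the alphabet (wrapping around).
So "xjtxpxfezuaa" becomes "ugqumucbwrxx".

ugqumucbwrxx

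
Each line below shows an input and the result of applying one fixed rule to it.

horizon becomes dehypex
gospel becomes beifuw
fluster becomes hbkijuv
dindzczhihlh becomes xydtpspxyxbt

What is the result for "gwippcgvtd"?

Each output is the input with this applied: shift every letter 10 places backward in the alphabet (wrapping around), then swap the first and last characters.
For "gwippcgvtd", step one produces "wmyffswljt"; step two turns that into "tmyffswljw".

tmyffswljw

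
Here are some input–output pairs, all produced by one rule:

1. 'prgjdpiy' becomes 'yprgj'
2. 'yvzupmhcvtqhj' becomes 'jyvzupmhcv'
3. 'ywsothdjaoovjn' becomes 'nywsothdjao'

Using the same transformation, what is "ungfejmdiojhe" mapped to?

Each output is the input with this applied: move the last character to the front, then delete the last 3 characters.
On "ungfejmdiojhe": the first step gives "eungfejmdiojh", and the second then gives "eungfejmdi".
(Check on "yvzupmhcvtqhj": → "jyvzupmhcvtqh" → "jyvzupmhcv" ✓)

eungfejmdi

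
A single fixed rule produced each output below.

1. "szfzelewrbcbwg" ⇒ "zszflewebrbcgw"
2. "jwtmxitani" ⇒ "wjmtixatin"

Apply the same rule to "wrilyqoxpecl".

The transformation: swap each adjacent pair of characters (1↔2, 3↔4, ...).
"wrilyqoxpecl" → "rwliqyxoeplc".

rwliqyxoeplc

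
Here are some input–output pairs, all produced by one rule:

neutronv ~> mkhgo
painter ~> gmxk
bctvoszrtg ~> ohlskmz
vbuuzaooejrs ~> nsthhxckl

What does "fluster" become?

In each case the input is transformed by: shift every letter 7 places backward in the alphabet (wrapping around), then delete the first 3 characters.
Applying both steps to "fluster": "yenlmxk", then "lmxk".

lmxk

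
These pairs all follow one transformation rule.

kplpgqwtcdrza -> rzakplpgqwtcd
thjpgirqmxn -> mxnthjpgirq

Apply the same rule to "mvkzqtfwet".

Rule — move the last 3 characters to the front (rotate right by 3).
"mvkzqtfwet" → "wetmvkzqtf".

wetmvkzqtf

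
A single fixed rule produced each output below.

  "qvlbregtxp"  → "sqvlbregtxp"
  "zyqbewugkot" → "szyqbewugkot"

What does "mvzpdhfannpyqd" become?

The pattern: prepend "s".
"mvzpdhfannpyqd" → "smvzpdhfannpyqd".

smvzpdhfannpyqd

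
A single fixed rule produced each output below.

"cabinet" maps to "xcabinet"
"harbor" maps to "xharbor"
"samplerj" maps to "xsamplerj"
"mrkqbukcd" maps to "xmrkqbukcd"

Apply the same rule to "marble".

xmarble

The pattern: prepend "x".
Doing the same to "marble": "xmarble".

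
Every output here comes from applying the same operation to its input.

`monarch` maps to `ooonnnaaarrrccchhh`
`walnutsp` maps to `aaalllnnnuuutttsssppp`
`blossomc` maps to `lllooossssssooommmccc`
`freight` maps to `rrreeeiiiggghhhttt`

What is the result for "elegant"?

Rule — delete the first character, then repeat every character 3 times.
"elegant" → "legant" → "llleeegggaaannnttt".

llleeegggaaannnttt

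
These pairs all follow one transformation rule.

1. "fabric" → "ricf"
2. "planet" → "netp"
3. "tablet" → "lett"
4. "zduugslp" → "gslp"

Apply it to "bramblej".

The transformation: swap the front and back halves of the string, then keep only the first 4 characters.
Working it through for "bramblej": intermediate "blejbram", final "blej".

blej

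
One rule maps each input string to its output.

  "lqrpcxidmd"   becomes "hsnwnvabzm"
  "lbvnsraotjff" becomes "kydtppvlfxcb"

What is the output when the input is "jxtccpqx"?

What's happening: swap the front and back halves of the string, then shift every letter 10 places forward in the alphabet (wrapping around).
Working it through for "jxtccpqx": intermediate "cpqxjxtc", final "mzahthdm".

mzahthdm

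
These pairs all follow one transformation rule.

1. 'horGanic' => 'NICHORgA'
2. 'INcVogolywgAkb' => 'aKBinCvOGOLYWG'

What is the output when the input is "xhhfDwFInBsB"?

Looking at the pairs, the operation is to flip the case of every letter, then move the last 3 characters to the front (rotate right by 3).
Starting from "xhhfDwFInBsB": after the first operation, "XHHFdWfiNbSb"; after the second, "bSbXHHFdWfiN".

bSbXHHFdWfiN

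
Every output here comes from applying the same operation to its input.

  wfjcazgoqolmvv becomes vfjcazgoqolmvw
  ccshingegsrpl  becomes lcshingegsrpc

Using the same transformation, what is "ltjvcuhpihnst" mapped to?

The transformation: swap the first and last characters.
Doing the same to "ltjvcuhpihnst": "ttjvcuhpihnsl".

ttjvcuhpihnsl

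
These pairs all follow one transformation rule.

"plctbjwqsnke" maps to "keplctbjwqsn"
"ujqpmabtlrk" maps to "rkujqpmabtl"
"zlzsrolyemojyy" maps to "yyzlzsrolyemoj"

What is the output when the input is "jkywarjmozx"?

zxjkywarjmo

The pattern: move the last 2 characters to the front (rotate right by 2).
"jkywarjmozx" → "zxjkywarjmo".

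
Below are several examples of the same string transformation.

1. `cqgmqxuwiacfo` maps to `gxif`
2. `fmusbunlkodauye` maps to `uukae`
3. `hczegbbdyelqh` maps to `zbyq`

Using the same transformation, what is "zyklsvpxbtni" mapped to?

kvbi

The transformation: keep one character in every 3, starting at position 3 (positions 3rd, 6th, 9th, ...).
"zyklsvpxbtni" → "kvbi".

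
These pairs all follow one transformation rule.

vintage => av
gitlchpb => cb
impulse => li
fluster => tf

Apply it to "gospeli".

Each output is the input with this applied: move the first 2 characters to the end (rotate left by 2), then keep one character in every 3, starting at position 3 (positions 3rd, 6th, 9th, ...).
So "gospeli" becomes "eg".

eg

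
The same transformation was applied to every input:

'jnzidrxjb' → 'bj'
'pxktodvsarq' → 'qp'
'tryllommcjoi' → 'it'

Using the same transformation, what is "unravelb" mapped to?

bu

In each case the input is transformed by: move the first character to the end, then keep only the last 2 characters.
On "unravelb" that produces "bu".
(Check on "pxktodvsarq": → "xktodvsarqp" → "qp" ✓)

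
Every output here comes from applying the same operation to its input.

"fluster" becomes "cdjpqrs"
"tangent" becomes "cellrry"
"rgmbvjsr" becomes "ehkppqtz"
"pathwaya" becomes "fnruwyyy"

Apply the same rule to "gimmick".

Each output is the input with this applied: shift every letter 2 places backward in the alphabet (wrapping around), then sort the characters into alphabetical order.
Applying both steps to "gimmick": "egkkgai", then "aeggikk".

aeggikk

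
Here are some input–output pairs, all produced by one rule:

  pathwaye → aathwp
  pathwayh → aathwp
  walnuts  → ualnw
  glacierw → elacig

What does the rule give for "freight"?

Rule — delete the last 2 characters, then swap the first and last characters.
On "freight" that produces "greif".

greif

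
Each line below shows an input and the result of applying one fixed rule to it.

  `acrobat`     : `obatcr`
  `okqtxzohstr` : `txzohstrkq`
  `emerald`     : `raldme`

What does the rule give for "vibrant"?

Each output is the input with this applied: delete the first character, then move the first 2 characters to the end (rotate left by 2).
"vibrant" → "ibrant" → "rantib".

rantib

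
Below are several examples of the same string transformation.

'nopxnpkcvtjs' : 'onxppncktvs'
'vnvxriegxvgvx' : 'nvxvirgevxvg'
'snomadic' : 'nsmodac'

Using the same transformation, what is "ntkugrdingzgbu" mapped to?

tnukrgidgngzu

What's happening: swap each adjacent pair of characters (1↔2, 3↔4, ...), then delete the last character.
For "ntkugrdingzgbu", step one produces "tnukrgidgngzub"; step two turns that into "tnukrgidgngzu".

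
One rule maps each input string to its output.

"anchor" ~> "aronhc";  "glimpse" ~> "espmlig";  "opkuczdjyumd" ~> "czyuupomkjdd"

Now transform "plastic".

Rule — sort the characters into reverse alphabetical order, then move the last character to the front.
Working it through for "plastic": intermediate "tsplica", final "atsplic".

atsplic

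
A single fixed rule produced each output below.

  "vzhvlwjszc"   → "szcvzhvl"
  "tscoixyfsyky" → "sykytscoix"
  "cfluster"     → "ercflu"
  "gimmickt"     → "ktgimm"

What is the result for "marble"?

emar

The rule is to swap the front and back halves of the string, then delete the first 2 characters.
Working it through for "marble": intermediate "blemar", final "emar".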